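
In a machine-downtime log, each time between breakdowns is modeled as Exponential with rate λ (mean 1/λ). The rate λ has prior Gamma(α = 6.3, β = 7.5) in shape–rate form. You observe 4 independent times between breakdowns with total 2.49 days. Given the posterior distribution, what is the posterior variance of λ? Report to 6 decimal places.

0.103206

With a Gamma(shape α, rate β) prior on the exponential rate λ, the posterior after n observations with total T = Σxᵢ is Gamma(α+n, β+T).
Posterior: Gamma(6.3+4, 7.5+2.49) = Gamma(10.3, 9.99).
Var = α/β² = 0.103206.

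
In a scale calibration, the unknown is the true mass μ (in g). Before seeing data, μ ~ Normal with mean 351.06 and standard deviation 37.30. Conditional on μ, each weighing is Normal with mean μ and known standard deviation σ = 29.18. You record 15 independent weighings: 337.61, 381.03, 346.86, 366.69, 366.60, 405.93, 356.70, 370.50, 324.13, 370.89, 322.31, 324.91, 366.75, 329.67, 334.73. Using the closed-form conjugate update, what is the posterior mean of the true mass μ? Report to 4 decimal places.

For Normal data with known variance σ², a Normal(μ₀, σ₀²) prior on μ is conjugate. Posterior precision = 1/σ₀² + n/σ²; posterior mean is the precision-weighted average of μ₀ and x̄.
Σxᵢ = 337.61 + 381.03 + 346.86 + 366.69 + 366.60 + 405.93 + 356.70 + 370.50 + 324.13 + 370.89 + 322.31 + 324.91 + 366.75 + 329.67 + 334.73 = 5305.31, so n·x̄ = 5305.31.
σ₀² = 37.30² = 1391.29, σ² = 29.18² = 851.4724; σ² + n·σ₀² = 851.4724 + 15·1391.29 = 21720.8224.
Posterior mean = (μ₀/σ₀² + n·x̄/σ²)/(1/σ₀² + n/σ²) = (σ²·μ₀ + σ₀²·n·x̄)/(σ² + n·σ₀²) = (851.4724·351.06 + 1391.29·5305.31)/21720.8224 = 7680142.650644/21720.8224 = 353.5843.

353.5843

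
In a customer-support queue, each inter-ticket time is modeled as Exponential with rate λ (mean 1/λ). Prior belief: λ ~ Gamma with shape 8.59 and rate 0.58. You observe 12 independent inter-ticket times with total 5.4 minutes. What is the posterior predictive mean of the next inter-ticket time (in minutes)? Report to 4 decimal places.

With a Gamma(shape α, rate β) prior on the exponential rate λ, the posterior after n observations with total T = Σxᵢ is Gamma(α+n, β+T).
Posterior: Gamma(8.59+12, 0.58+5.4) = Gamma(20.59, 5.98).
The predictive distribution for the next observation is Lomax; its mean is β/(α−1) = 5.98/19.59 = 0.3053.

0.3053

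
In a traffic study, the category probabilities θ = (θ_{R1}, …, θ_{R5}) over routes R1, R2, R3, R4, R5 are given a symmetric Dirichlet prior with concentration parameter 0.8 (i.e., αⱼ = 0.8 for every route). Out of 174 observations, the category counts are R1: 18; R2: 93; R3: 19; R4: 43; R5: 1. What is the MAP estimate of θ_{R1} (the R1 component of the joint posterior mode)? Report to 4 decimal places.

0.1029

The Dirichlet prior is conjugate to the Multinomial likelihood: each posterior αⱼ = prior αⱼ + observed count nⱼ.
Posterior concentration: (18.8, 93.8, 19.8, 43.8, 1.8), total = 178.0.
Joint mode component: (α_{R1}−1)/(Σα−K) = 17.8/173.0 = 0.1029.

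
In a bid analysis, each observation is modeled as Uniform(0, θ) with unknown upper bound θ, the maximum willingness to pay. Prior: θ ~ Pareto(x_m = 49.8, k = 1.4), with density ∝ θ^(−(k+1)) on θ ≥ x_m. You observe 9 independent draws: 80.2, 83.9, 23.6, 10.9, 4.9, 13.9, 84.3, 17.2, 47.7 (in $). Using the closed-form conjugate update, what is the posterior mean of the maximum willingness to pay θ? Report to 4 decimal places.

A Pareto(scale x_m, shape k) prior on the upper bound θ of Uniform(0, θ) is conjugate: posterior is Pareto(max(x_m, max xᵢ), k + n).
Sample maximum = 84.3; prior scale x_m = 49.8 → posterior scale = max = 84.3.
Posterior shape = 1.4 + 9 = 10.4.
E[θ|data] = k·x_m/(k−1) = 10.4·84.3/9.4 = 93.2681.

93.2681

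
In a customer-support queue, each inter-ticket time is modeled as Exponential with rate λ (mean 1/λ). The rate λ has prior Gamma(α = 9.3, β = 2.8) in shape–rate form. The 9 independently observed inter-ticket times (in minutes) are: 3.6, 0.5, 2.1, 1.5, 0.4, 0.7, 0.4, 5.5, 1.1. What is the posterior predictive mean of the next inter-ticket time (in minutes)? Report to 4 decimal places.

1.0751

With a Gamma(shape α, rate β) prior on the exponential rate λ, the posterior after n observations with total T = Σxᵢ is Gamma(α+n, β+T).
Sum of observations T = 15.8 minutes; n = 9.
Posterior: Gamma(9.3+9, 2.8+15.8) = Gamma(18.3, 18.6).
The predictive distribution for the next observation is Lomax; its mean is β/(α−1) = 18.6/17.3 = 1.0751.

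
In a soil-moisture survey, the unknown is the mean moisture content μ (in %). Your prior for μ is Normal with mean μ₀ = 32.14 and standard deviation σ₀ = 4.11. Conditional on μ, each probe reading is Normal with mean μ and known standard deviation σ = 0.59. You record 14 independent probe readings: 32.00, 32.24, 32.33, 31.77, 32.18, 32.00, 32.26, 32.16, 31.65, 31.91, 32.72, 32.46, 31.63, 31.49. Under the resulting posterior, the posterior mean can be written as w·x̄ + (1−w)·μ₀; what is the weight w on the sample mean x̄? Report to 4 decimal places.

0.9985

For Normal data with known variance σ², a Normal(μ₀, σ₀²) prior on μ is conjugate. Posterior precision = 1/σ₀² + n/σ²; posterior mean is the precision-weighted average of μ₀ and x̄.
σ₀² = 4.11² = 16.8921, σ² = 0.59² = 0.3481. Prior precision 1/σ₀² = 1/16.8921; data precision n/σ² = 14/0.3481.
w = (n/σ²)/(1/σ₀² + n/σ²) = n·σ₀²/(σ² + n·σ₀²) = 14·16.8921/(0.3481 + 14·16.8921) = 236.4894/236.8375 = 0.9985.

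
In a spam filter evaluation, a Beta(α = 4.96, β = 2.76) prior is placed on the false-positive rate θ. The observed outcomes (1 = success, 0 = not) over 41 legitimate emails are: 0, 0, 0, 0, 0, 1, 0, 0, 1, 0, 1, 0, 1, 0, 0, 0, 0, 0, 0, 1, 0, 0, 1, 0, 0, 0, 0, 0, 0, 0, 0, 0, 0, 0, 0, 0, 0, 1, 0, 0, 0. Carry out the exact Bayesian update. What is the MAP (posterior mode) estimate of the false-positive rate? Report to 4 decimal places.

The Beta prior is conjugate to a Binomial/Bernoulli likelihood; the update adds successes to α and failures to β.
Posterior: Beta(α+k, β+n−k) = Beta(4.96+7, 2.76+34) = Beta(11.96, 36.76).
Mode of Beta(a,b) for a,b>1 is (a−1)/(a+b−2) = 10.96/46.72 = 0.2346.

0.2346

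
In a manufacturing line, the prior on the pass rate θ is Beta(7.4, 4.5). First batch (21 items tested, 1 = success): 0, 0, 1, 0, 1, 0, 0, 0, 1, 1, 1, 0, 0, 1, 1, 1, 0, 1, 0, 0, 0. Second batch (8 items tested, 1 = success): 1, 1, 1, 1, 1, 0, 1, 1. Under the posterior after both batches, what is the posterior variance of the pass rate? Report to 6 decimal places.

0.005842

The Beta prior is conjugate to a Binomial/Bernoulli likelihood; the update adds successes to α and failures to β.
After batch 1: Beta(7.4+9, 4.5+12) = Beta(16.4, 16.5).
After batch 2: Beta(16.4+7, 16.5+1) = Beta(23.4, 17.5).
Var = αβ/((α+β)²(α+β+1)) = 23.4·17.5/(40.9²·41.9) = 0.005842.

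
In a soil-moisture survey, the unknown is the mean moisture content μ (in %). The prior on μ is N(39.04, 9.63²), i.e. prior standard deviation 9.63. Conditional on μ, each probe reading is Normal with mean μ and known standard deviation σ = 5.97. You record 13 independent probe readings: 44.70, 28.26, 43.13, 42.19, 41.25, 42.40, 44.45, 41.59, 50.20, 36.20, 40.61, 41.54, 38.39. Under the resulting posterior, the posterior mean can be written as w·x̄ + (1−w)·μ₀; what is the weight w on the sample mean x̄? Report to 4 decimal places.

For Normal data with known variance σ², a Normal(μ₀, σ₀²) prior on μ is conjugate. Posterior precision = 1/σ₀² + n/σ²; posterior mean is the precision-weighted average of μ₀ and x̄.
σ₀² = 9.63² = 92.7369, σ² = 5.97² = 35.6409. Prior precision 1/σ₀² = 1/92.7369; data precision n/σ² = 13/35.6409.
w = (n/σ²)/(1/σ₀² + n/σ²) = n·σ₀²/(σ² + n·σ₀²) = 13·92.7369/(35.6409 + 13·92.7369) = 1205.5797/1241.2206 = 0.9713.

0.9713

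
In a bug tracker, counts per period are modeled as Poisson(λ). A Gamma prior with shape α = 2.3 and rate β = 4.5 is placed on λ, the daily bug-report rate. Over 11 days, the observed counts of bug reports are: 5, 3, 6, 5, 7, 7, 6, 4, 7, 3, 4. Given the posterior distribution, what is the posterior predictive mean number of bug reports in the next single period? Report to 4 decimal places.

With a Gamma(shape α, rate β) prior, the Poisson likelihood is conjugate: the posterior is Gamma(α + ΣXᵢ, β + n).
Sum of counts S = 57 over n = 11 days.
Posterior: Gamma(α+S, β+n) = Gamma(2.3+57, 4.5+11) = Gamma(59.3, 15.5).
The predictive distribution for one future period is NegBinom with mean α/β = 3.8258.

3.8258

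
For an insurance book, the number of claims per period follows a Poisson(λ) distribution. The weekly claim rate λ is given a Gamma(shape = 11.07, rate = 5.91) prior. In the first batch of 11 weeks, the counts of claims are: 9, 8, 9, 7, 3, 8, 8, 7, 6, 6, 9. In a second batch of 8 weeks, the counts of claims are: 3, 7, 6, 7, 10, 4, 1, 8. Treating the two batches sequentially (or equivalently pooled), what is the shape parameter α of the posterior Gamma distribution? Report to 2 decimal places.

With a Gamma(shape α, rate β) prior, the Poisson likelihood is conjugate: the posterior is Gamma(α + ΣXᵢ, β + n).
Batch 1: sum of counts S = 80 over n = 11 weeks.
After batch 1: Gamma(α+S, β+n) = Gamma(11.07+80, 5.91+11) = Gamma(91.07, 16.91).
Batch 2: sum of counts S = 46 over n = 8 weeks.
After batch 2: Gamma(α+S, β+n) = Gamma(91.07+46, 16.91+8) = Gamma(137.07, 24.91).
Posterior α = 137.07.

137.07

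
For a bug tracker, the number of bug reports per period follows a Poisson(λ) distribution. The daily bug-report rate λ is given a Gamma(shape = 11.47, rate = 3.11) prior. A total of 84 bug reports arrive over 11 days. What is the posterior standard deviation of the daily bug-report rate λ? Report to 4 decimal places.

With a Gamma(shape α, rate β) prior, the Poisson likelihood is conjugate: the posterior is Gamma(α + ΣXᵢ, β + n).
Posterior: Gamma(α+S, β+n) = Gamma(11.47+84, 3.11+11) = Gamma(95.47, 14.11).
SD = √α/β = √95.47/14.11 = 0.6925.

0.6925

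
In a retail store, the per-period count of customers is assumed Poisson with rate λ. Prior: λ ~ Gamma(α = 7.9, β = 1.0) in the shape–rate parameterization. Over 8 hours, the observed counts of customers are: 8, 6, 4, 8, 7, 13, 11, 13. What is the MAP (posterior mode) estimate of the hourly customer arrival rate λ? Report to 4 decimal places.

8.5444

With a Gamma(shape α, rate β) prior, the Poisson likelihood is conjugate: the posterior is Gamma(α + ΣXᵢ, β + n).
Sum of counts S = 70 over n = 8 hours.
Posterior: Gamma(α+S, β+n) = Gamma(7.9+70, 1.0+8) = Gamma(77.9, 9.0).
Mode of Gamma(α,β) for α≥1 is (α−1)/β = 76.9/9.0 = 8.5444.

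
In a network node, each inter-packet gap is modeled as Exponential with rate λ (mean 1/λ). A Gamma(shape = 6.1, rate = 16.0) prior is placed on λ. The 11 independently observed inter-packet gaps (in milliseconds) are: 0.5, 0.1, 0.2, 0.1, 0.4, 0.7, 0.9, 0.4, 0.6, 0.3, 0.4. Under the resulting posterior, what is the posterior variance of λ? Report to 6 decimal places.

With a Gamma(shape α, rate β) prior on the exponential rate λ, the posterior after n observations with total T = Σxᵢ is Gamma(α+n, β+T).
Sum of observations T = 4.6 milliseconds; n = 11.
Posterior: Gamma(6.1+11, 16.0+4.6) = Gamma(17.1, 20.6).
Var = α/β² = 0.040296.

0.040296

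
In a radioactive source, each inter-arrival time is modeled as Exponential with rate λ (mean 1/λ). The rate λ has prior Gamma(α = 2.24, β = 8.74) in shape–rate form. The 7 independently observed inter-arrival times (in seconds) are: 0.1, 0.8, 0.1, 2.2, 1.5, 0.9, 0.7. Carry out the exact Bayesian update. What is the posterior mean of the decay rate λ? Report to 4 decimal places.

0.6144

With a Gamma(shape α, rate β) prior on the exponential rate λ, the posterior after n observations with total T = Σxᵢ is Gamma(α+n, β+T).
Sum of observations T = 6.3 seconds; n = 7.
Posterior: Gamma(2.24+7, 8.74+6.3) = Gamma(9.24, 15.04).
Posterior mean of λ = α/β = 9.24/15.04 = 0.6144.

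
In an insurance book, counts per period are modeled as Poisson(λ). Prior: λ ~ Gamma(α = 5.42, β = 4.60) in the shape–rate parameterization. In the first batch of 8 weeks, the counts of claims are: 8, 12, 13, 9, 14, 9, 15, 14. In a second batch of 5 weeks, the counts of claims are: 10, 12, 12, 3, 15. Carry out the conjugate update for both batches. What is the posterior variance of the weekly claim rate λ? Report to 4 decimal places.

0.4888

With a Gamma(shape α, rate β) prior, the Poisson likelihood is conjugate: the posterior is Gamma(α + ΣXᵢ, β + n).
Batch 1: sum of counts S = 94 over n = 8 weeks.
After batch 1: Gamma(α+S, β+n) = Gamma(5.42+94, 4.60+8) = Gamma(99.42, 12.60).
Batch 2: sum of counts S = 52 over n = 5 weeks.
After batch 2: Gamma(α+S, β+n) = Gamma(99.42+52, 12.60+5) = Gamma(151.42, 17.60).
Var = α/β² = 151.42/17.60² = 0.4888.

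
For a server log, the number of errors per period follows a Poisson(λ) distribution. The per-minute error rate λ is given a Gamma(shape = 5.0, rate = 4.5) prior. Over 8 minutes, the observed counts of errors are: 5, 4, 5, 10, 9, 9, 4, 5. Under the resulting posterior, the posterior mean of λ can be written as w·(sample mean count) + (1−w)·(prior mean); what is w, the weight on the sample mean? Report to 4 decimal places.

0.6400

With a Gamma(shape α, rate β) prior, the Poisson likelihood is conjugate: the posterior is Gamma(α + ΣXᵢ, β + n).
Posterior mean = (α₀+S)/(β₀+n) = [n/(β₀+n)]·(S/n) + [β₀/(β₀+n)]·(α₀/β₀), so only n and β₀ enter the weight.
Weight on data w = n/(β₀+n) = 8/(4.5+8) = 8/12.5 = 0.6400.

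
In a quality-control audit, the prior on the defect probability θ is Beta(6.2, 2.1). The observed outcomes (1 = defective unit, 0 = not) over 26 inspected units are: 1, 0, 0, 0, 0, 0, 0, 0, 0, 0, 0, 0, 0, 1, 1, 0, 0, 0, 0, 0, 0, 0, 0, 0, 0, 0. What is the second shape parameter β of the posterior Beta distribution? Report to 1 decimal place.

The Beta prior is conjugate to a Binomial/Bernoulli likelihood; the update adds successes to α and failures to β.
Posterior: Beta(α+k, β+n−k) = Beta(6.2+3, 2.1+23) = Beta(9.2, 25.1).
Posterior β = 25.1.

25.1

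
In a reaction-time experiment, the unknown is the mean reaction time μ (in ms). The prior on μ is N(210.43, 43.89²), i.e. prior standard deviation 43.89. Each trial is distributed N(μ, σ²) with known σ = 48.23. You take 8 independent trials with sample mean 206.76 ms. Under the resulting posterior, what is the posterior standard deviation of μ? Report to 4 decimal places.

15.8944

For Normal data with known variance σ², a Normal(μ₀, σ₀²) prior on μ is conjugate. Posterior precision = 1/σ₀² + n/σ²; posterior mean is the precision-weighted average of μ₀ and x̄.
σ₀² = 43.89² = 1926.3321, σ² = 48.23² = 2326.1329; σ² + n·σ₀² = 2326.1329 + 8·1926.3321 = 17736.7897.
Posterior precision = 1/σ₀² + n/σ² = 1/1926.3321 + 8/2326.1329 = (σ² + n·σ₀²)/(σ₀²σ²) = 17736.7897/(1926.3321·2326.1329); posterior variance σₙ² = σ₀²σ²/(σ² + n·σ₀²) = 1926.3321·2326.1329/17736.7897 = 252.633343.
Posterior SD = √σₙ² = √(1926.3321·2326.1329/17736.7897) = 15.8944.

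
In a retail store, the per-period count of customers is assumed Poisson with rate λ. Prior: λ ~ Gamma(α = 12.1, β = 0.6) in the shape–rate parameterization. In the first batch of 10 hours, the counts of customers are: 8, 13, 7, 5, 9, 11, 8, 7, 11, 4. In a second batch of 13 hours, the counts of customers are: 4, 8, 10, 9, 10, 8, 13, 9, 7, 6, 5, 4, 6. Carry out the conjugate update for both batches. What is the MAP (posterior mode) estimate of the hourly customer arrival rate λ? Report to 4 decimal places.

With a Gamma(shape α, rate β) prior, the Poisson likelihood is conjugate: the posterior is Gamma(α + ΣXᵢ, β + n).
Batch 1: sum of counts S = 83 over n = 10 hours.
After batch 1: Gamma(α+S, β+n) = Gamma(12.1+83, 0.6+10) = Gamma(95.1, 10.6).
Batch 2: sum of counts S = 99 over n = 13 hours.
After batch 2: Gamma(α+S, β+n) = Gamma(95.1+99, 10.6+13) = Gamma(194.1, 23.6).
Mode of Gamma(α,β) for α≥1 is (α−1)/β = 193.1/23.6 = 8.1822.

8.1822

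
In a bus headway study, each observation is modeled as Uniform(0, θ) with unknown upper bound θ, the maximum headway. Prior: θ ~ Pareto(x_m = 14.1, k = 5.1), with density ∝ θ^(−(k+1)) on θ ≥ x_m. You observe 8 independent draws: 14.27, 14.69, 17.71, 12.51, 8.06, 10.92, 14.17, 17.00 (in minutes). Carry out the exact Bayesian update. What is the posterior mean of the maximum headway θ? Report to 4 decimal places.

19.1736

A Pareto(scale x_m, shape k) prior on the upper bound θ of Uniform(0, θ) is conjugate: posterior is Pareto(max(x_m, max xᵢ), k + n).
Sample maximum = 17.71; prior scale x_m = 14.1 → posterior scale = max = 17.71.
Posterior shape = 5.1 + 8 = 13.1.
E[θ|data] = k·x_m/(k−1) = 13.1·17.71/12.1 = 19.1736.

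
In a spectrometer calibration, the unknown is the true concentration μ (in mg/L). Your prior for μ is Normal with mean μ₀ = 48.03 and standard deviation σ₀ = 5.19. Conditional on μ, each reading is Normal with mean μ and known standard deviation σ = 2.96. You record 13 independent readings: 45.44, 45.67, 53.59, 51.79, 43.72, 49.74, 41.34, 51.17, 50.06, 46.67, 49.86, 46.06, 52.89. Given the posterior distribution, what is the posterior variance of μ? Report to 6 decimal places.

For Normal data with known variance σ², a Normal(μ₀, σ₀²) prior on μ is conjugate. Posterior precision = 1/σ₀² + n/σ²; posterior mean is the precision-weighted average of μ₀ and x̄.
σ₀² = 5.19² = 26.9361, σ² = 2.96² = 8.7616; σ² + n·σ₀² = 8.7616 + 13·26.9361 = 358.9309.
Posterior precision = 1/σ₀² + n/σ² = 1/26.9361 + 13/8.7616 = (σ² + n·σ₀²)/(σ₀²σ²) = 358.9309/(26.9361·8.7616); posterior variance σₙ² = σ₀²σ²/(σ² + n·σ₀²) = 26.9361·8.7616/358.9309 = 0.657517.

0.657517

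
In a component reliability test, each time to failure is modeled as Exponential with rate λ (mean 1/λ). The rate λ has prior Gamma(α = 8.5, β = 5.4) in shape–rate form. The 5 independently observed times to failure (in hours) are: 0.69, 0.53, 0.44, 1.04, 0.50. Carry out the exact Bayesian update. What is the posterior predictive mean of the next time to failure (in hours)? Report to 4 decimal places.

0.6880

With a Gamma(shape α, rate β) prior on the exponential rate λ, the posterior after n observations with total T = Σxᵢ is Gamma(α+n, β+T).
Sum of observations T = 3.20 hours; n = 5.
Posterior: Gamma(8.5+5, 5.4+3.20) = Gamma(13.5, 8.60).
The predictive distribution for the next observation is Lomax; its mean is β/(α−1) = 8.60/12.5 = 0.6880.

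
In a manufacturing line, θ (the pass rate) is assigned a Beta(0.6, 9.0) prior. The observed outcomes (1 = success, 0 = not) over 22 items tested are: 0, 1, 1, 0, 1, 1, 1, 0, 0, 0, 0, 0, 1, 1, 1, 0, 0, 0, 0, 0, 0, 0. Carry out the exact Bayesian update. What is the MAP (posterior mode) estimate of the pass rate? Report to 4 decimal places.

The Beta prior is conjugate to a Binomial/Bernoulli likelihood; the update adds successes to α and failures to β.
Posterior: Beta(α+k, β+n−k) = Beta(0.6+8, 9.0+14) = Beta(8.6, 23.0).
Mode of Beta(a,b) for a,b>1 is (a−1)/(a+b−2) = 7.6/29.6 = 0.2568.

0.2568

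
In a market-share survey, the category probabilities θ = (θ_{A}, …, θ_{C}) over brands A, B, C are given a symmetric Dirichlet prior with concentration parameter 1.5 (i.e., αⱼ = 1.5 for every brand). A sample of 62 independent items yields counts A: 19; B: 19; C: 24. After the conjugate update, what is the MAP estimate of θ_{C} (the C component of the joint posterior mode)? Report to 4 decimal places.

0.3858

The Dirichlet prior is conjugate to the Multinomial likelihood: each posterior αⱼ = prior αⱼ + observed count nⱼ.
Posterior concentration: (20.5, 20.5, 25.5), total = 66.5.
Joint mode component: (α_{C}−1)/(Σα−K) = 24.5/63.5 = 0.3858.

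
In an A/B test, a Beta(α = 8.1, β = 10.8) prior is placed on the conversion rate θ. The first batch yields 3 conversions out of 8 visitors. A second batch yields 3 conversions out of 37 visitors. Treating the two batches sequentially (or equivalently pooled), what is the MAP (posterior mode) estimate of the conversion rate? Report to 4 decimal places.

The Beta prior is conjugate to a Binomial/Bernoulli likelihood; the update adds successes to α and failures to β.
After batch 1: Beta(8.1+3, 10.8+5) = Beta(11.1, 15.8).
After batch 2: Beta(11.1+3, 15.8+34) = Beta(14.1, 49.8).
Mode of Beta(a,b) for a,b>1 is (a−1)/(a+b−2) = 13.1/61.9 = 0.2116.

0.2116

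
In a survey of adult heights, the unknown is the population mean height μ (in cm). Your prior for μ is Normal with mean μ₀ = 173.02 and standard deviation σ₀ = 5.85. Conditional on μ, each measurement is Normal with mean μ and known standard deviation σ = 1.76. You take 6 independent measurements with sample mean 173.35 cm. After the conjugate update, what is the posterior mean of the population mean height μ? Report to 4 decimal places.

For Normal data with known variance σ², a Normal(μ₀, σ₀²) prior on μ is conjugate. Posterior precision = 1/σ₀² + n/σ²; posterior mean is the precision-weighted average of μ₀ and x̄.
n·x̄ = 6·173.35 = 1040.1.
σ₀² = 5.85² = 34.2225, σ² = 1.76² = 3.0976; σ² + n·σ₀² = 3.0976 + 6·34.2225 = 208.4326.
Posterior mean = (μ₀/σ₀² + n·x̄/σ²)/(1/σ₀² + n/σ²) = (σ²·μ₀ + σ₀²·n·x̄)/(σ² + n·σ₀²) = (3.0976·173.02 + 34.2225·1040.1)/208.4326 = 36130.769002/208.4326 = 173.3451.

173.3451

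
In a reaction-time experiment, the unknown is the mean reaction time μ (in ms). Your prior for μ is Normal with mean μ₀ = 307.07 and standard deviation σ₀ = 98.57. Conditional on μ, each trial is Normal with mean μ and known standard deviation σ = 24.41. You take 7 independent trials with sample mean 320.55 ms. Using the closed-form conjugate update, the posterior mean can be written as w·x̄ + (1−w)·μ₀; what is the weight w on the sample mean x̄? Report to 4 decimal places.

For Normal data with known variance σ², a Normal(μ₀, σ₀²) prior on μ is conjugate. Posterior precision = 1/σ₀² + n/σ²; posterior mean is the precision-weighted average of μ₀ and x̄.
σ₀² = 98.57² = 9716.0449, σ² = 24.41² = 595.8481. Prior precision 1/σ₀² = 1/9716.0449; data precision n/σ² = 7/595.8481.
w = (n/σ²)/(1/σ₀² + n/σ²) = n·σ₀²/(σ² + n·σ₀²) = 7·9716.0449/(595.8481 + 7·9716.0449) = 68012.3143/68608.1624 = 0.9913.

0.9913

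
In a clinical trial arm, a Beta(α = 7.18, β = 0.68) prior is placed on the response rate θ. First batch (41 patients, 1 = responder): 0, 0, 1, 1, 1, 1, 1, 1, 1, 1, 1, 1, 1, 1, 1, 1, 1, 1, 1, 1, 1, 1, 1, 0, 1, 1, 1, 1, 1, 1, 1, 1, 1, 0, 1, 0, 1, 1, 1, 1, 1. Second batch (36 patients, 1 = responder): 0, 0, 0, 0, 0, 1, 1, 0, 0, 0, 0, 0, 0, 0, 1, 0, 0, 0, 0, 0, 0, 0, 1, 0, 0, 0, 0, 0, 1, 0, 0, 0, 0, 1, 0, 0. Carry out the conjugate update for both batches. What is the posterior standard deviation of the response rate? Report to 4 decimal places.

0.0533

The Beta prior is conjugate to a Binomial/Bernoulli likelihood; the update adds successes to α and failures to β.
After batch 1: Beta(7.18+36, 0.68+5) = Beta(43.18, 5.68).
After batch 2: Beta(43.18+6, 5.68+30) = Beta(49.18, 35.68).
Var = αβ/((α+β)²(α+β+1)) = 49.18·35.68/(84.86²·85.86) = 0.00283803; SD = √0.00283803 = 0.0533.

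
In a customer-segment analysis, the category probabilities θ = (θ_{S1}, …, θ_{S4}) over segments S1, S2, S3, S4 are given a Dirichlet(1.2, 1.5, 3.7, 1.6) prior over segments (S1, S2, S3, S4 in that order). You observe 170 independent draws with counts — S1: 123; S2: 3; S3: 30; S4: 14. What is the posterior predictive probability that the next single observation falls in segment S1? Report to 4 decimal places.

The Dirichlet prior is conjugate to the Multinomial likelihood: each posterior αⱼ = prior αⱼ + observed count nⱼ.
Posterior concentration: (124.2, 4.5, 33.7, 15.6), total = 178.0.
P(next = S1 | data) = α_{S1}/Σα = 0.6978.

0.6978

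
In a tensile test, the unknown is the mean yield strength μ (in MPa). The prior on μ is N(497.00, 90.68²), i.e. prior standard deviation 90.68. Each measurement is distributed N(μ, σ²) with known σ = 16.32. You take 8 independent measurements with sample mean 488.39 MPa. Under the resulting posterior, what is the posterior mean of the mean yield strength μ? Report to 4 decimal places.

For Normal data with known variance σ², a Normal(μ₀, σ₀²) prior on μ is conjugate. Posterior precision = 1/σ₀² + n/σ²; posterior mean is the precision-weighted average of μ₀ and x̄.
n·x̄ = 8·488.39 = 3907.12.
σ₀² = 90.68² = 8222.8624, σ² = 16.32² = 266.3424; σ² + n·σ₀² = 266.3424 + 8·8222.8624 = 66049.2416.
Posterior mean = (μ₀/σ₀² + n·x̄/σ²)/(1/σ₀² + n/σ²) = (σ²·μ₀ + σ₀²·n·x̄)/(σ² + n·σ₀²) = (266.3424·497.00 + 8222.8624·3907.12)/66049.2416 = 32260082.313088/66049.2416 = 488.4247.

488.4247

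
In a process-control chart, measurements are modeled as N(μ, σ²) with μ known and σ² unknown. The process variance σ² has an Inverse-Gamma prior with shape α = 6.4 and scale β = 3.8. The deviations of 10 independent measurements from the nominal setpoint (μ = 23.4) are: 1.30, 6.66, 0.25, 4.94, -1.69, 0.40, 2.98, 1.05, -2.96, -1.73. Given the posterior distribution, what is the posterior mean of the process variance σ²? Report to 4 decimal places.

With known mean μ and an Inverse-Gamma(α, β) prior on σ², the Normal likelihood is conjugate: posterior is Inv-Gamma(α + n/2, β + Σ(xᵢ−μ)²/2).
Σ(xᵢ−μ)² = (1.30)² + (6.66)² + (0.25)² + (4.94)² + (-1.69)² + (0.40)² + (2.98)² + (1.05)² + (-2.96)² + (-1.73)² = 95.2652.
Posterior: Inv-Gamma(6.4 + 10/2, 3.8 + 95.2652/2) = Inv-Gamma(11.40, 51.43260).
E[σ²|data] = β/(α−1) = 51.43260/10.40 = 4.9454.

4.9454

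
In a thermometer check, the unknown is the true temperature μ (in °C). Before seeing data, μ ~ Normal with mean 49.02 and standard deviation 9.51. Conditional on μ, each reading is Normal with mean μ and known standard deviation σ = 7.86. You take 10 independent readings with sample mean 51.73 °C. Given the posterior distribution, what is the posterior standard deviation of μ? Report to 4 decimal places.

2.4048

For Normal data with known variance σ², a Normal(μ₀, σ₀²) prior on μ is conjugate. Posterior precision = 1/σ₀² + n/σ²; posterior mean is the precision-weighted average of μ₀ and x̄.
σ₀² = 9.51² = 90.4401, σ² = 7.86² = 61.7796; σ² + n·σ₀² = 61.7796 + 10·90.4401 = 966.1806.
Posterior precision = 1/σ₀² + n/σ² = 1/90.4401 + 10/61.7796 = (σ² + n·σ₀²)/(σ₀²σ²) = 966.1806/(90.4401·61.7796); posterior variance σₙ² = σ₀²σ²/(σ² + n·σ₀²) = 90.4401·61.7796/966.1806 = 5.782928.
Posterior SD = √σₙ² = √(90.4401·61.7796/966.1806) = 2.4048.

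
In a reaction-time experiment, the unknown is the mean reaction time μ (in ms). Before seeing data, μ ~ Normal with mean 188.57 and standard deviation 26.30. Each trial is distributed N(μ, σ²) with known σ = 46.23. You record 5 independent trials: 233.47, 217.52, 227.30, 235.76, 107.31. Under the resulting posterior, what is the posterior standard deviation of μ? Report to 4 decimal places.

For Normal data with known variance σ², a Normal(μ₀, σ₀²) prior on μ is conjugate. Posterior precision = 1/σ₀² + n/σ²; posterior mean is the precision-weighted average of μ₀ and x̄.
σ₀² = 26.30² = 691.69, σ² = 46.23² = 2137.2129; σ² + n·σ₀² = 2137.2129 + 5·691.69 = 5595.6629.
Posterior precision = 1/σ₀² + n/σ² = 1/691.69 + 5/2137.2129 = (σ² + n·σ₀²)/(σ₀²σ²) = 5595.6629/(691.69·2137.2129); posterior variance σₙ² = σ₀²σ²/(σ² + n·σ₀²) = 691.69·2137.2129/5595.6629 = 264.184748.
Posterior SD = √σₙ² = √(691.69·2137.2129/5595.6629) = 16.2538.

16.2538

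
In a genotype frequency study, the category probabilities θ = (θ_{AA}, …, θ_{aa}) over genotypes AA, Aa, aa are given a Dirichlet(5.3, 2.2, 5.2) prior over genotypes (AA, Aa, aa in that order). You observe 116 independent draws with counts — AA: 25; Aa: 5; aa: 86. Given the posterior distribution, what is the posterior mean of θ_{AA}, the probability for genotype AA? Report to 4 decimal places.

The Dirichlet prior is conjugate to the Multinomial likelihood: each posterior αⱼ = prior αⱼ + observed count nⱼ.
Posterior concentration: (30.3, 7.2, 91.2), total = 128.7.
E[θ_{AA}|data] = α_{AA}/Σα = 30.3/128.7 = 0.2354.

0.2354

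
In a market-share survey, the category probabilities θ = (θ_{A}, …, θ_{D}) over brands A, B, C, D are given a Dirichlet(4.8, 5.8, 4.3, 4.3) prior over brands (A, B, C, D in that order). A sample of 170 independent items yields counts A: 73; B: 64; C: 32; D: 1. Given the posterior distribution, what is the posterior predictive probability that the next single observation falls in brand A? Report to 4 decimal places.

0.4112

The Dirichlet prior is conjugate to the Multinomial likelihood: each posterior αⱼ = prior αⱼ + observed count nⱼ.
Posterior concentration: (77.8, 69.8, 36.3, 5.3), total = 189.2.
P(next = A | data) = α_{A}/Σα = 0.4112.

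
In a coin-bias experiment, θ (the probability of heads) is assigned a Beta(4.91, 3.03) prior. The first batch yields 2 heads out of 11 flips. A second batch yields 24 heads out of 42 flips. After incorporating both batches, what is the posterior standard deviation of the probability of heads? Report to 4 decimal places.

0.0635

The Beta prior is conjugate to a Binomial/Bernoulli likelihood; the update adds successes to α and failures to β.
After batch 1: Beta(4.91+2, 3.03+9) = Beta(6.91, 12.03).
After batch 2: Beta(6.91+24, 12.03+18) = Beta(30.91, 30.03).
Var = αβ/((α+β)²(α+β+1)) = 30.91·30.03/(60.94²·61.94) = 0.00403532; SD = √0.00403532 = 0.0635.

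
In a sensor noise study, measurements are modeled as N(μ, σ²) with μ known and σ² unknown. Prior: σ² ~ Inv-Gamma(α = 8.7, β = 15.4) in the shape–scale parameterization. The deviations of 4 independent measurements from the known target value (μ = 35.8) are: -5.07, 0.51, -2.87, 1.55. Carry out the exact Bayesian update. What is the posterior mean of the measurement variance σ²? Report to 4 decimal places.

3.4745

With known mean μ and an Inverse-Gamma(α, β) prior on σ², the Normal likelihood is conjugate: posterior is Inv-Gamma(α + n/2, β + Σ(xᵢ−μ)²/2).
Σ(xᵢ−μ)² = (-5.07)² + (0.51)² + (-2.87)² + (1.55)² = 36.6044.
Posterior: Inv-Gamma(8.7 + 4/2, 15.4 + 36.6044/2) = Inv-Gamma(10.70, 33.70220).
E[σ²|data] = β/(α−1) = 33.70220/9.70 = 3.4745.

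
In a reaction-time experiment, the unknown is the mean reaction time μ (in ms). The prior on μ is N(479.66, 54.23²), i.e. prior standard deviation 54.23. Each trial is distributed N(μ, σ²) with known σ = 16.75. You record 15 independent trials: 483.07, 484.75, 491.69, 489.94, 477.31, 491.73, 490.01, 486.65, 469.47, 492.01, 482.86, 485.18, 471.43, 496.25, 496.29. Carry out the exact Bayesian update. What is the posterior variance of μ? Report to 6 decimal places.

18.585959

For Normal data with known variance σ², a Normal(μ₀, σ₀²) prior on μ is conjugate. Posterior precision = 1/σ₀² + n/σ²; posterior mean is the precision-weighted average of μ₀ and x̄.
σ₀² = 54.23² = 2940.8929, σ² = 16.75² = 280.5625; σ² + n·σ₀² = 280.5625 + 15·2940.8929 = 44393.956.
Posterior precision = 1/σ₀² + n/σ² = 1/2940.8929 + 15/280.5625 = (σ² + n·σ₀²)/(σ₀²σ²) = 44393.956/(2940.8929·280.5625); posterior variance σₙ² = σ₀²σ²/(σ² + n·σ₀²) = 2940.8929·280.5625/44393.956 = 18.585959.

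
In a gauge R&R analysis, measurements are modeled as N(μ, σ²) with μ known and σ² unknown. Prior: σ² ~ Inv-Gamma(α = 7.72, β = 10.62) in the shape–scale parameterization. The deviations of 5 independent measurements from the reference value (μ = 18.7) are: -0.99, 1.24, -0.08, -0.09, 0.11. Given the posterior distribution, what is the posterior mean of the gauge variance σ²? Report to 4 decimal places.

With known mean μ and an Inverse-Gamma(α, β) prior on σ², the Normal likelihood is conjugate: posterior is Inv-Gamma(α + n/2, β + Σ(xᵢ−μ)²/2).
Σ(xᵢ−μ)² = (-0.99)² + (1.24)² + (-0.08)² + (-0.09)² + (0.11)² = 2.5443.
Posterior: Inv-Gamma(7.72 + 5/2, 10.62 + 2.5443/2) = Inv-Gamma(10.22, 11.89215).
E[σ²|data] = β/(α−1) = 11.89215/9.22 = 1.2898.

1.2898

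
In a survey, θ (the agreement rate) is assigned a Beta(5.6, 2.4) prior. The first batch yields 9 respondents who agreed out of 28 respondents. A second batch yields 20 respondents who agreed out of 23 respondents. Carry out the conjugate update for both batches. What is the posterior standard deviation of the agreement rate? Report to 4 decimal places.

0.0636

The Beta prior is conjugate to a Binomial/Bernoulli likelihood; the update adds successes to α and failures to β.
After batch 1: Beta(5.6+9, 2.4+19) = Beta(14.6, 21.4).
After batch 2: Beta(14.6+20, 21.4+3) = Beta(34.6, 24.4).
Var = αβ/((α+β)²(α+β+1)) = 34.6·24.4/(59.0²·60.0) = 0.00404213; SD = √0.00404213 = 0.0636.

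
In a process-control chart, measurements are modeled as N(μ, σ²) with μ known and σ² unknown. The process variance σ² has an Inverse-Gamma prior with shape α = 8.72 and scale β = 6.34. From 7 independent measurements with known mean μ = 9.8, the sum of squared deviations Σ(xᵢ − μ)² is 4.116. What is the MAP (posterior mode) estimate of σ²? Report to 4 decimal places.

With known mean μ and an Inverse-Gamma(α, β) prior on σ², the Normal likelihood is conjugate: posterior is Inv-Gamma(α + n/2, β + Σ(xᵢ−μ)²/2).
Posterior: Inv-Gamma(8.72 + 7/2, 6.34 + 4.116/2) = Inv-Gamma(12.22, 8.3980).
Mode = β/(α+1) = 8.3980/13.22 = 0.6352.

0.6352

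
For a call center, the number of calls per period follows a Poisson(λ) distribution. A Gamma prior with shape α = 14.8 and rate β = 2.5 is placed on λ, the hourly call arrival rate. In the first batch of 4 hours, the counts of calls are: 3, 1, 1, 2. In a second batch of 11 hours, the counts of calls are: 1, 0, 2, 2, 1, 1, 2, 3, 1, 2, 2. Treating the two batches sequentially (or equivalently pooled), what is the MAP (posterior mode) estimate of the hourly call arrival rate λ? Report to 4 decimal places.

2.1600

With a Gamma(shape α, rate β) prior, the Poisson likelihood is conjugate: the posterior is Gamma(α + ΣXᵢ, β + n).
Batch 1: sum of counts S = 7 over n = 4 hours.
After batch 1: Gamma(α+S, β+n) = Gamma(14.8+7, 2.5+4) = Gamma(21.8, 6.5).
Batch 2: sum of counts S = 17 over n = 11 hours.
After batch 2: Gamma(α+S, β+n) = Gamma(21.8+17, 6.5+11) = Gamma(38.8, 17.5).
Mode of Gamma(α,β) for α≥1 is (α−1)/β = 37.8/17.5 = 2.1600.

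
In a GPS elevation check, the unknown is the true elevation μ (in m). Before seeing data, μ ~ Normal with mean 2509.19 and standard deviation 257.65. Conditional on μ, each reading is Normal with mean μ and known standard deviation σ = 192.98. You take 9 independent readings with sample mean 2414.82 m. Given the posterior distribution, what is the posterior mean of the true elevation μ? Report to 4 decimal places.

For Normal data with known variance σ², a Normal(μ₀, σ₀²) prior on μ is conjugate. Posterior precision = 1/σ₀² + n/σ²; posterior mean is the precision-weighted average of μ₀ and x̄.
n·x̄ = 9·2414.82 = 21733.38.
σ₀² = 257.65² = 66383.5225, σ² = 192.98² = 37241.2804; σ² + n·σ₀² = 37241.2804 + 9·66383.5225 = 634692.9829.
Posterior mean = (μ₀/σ₀² + n·x̄/σ²)/(1/σ₀² + n/σ²) = (σ²·μ₀ + σ₀²·n·x̄)/(σ² + n·σ₀²) = (37241.2804·2509.19 + 66383.5225·21733.38)/634692.9829 = 1536183768.597926/634692.9829 = 2420.3573.

2420.3573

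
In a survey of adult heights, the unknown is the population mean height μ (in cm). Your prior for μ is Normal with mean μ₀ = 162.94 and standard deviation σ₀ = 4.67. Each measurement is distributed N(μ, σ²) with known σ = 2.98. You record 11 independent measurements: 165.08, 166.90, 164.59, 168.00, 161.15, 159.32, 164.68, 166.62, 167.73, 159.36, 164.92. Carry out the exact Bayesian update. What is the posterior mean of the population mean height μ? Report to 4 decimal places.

For Normal data with known variance σ², a Normal(μ₀, σ₀²) prior on μ is conjugate. Posterior precision = 1/σ₀² + n/σ²; posterior mean is the precision-weighted average of μ₀ and x̄.
Σxᵢ = 165.08 + 166.90 + 164.59 + 168.00 + 161.15 + 159.32 + 164.68 + 166.62 + 167.73 + 159.36 + 164.92 = 1808.35, so n·x̄ = 1808.35.
σ₀² = 4.67² = 21.8089, σ² = 2.98² = 8.8804; σ² + n·σ₀² = 8.8804 + 11·21.8089 = 248.7783.
Posterior mean = (μ₀/σ₀² + n·x̄/σ²)/(1/σ₀² + n/σ²) = (σ²·μ₀ + σ₀²·n·x̄)/(σ² + n·σ₀²) = (8.8804·162.94 + 21.8089·1808.35)/248.7783 = 40885.096691/248.7783 = 164.3435.

164.3435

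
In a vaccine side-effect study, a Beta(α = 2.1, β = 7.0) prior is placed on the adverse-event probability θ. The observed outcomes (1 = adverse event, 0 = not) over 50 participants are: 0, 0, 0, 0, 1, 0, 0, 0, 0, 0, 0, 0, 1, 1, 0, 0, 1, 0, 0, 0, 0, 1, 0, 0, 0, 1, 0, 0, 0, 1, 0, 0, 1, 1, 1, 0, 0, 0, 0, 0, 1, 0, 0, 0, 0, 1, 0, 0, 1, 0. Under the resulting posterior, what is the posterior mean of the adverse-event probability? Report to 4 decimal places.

0.2555

The Beta prior is conjugate to a Binomial/Bernoulli likelihood; the update adds successes to α and failures to β.
Posterior: Beta(α+k, β+n−k) = Beta(2.1+13, 7.0+37) = Beta(15.1, 44.0).
Posterior mean = α/(α+β) = 15.1/59.1 = 0.2555.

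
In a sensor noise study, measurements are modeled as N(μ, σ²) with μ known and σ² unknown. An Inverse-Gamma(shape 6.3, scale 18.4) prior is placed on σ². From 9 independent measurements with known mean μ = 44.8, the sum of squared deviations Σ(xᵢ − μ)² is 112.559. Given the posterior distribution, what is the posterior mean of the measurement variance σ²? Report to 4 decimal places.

With known mean μ and an Inverse-Gamma(α, β) prior on σ², the Normal likelihood is conjugate: posterior is Inv-Gamma(α + n/2, β + Σ(xᵢ−μ)²/2).
Posterior: Inv-Gamma(6.3 + 9/2, 18.4 + 112.559/2) = Inv-Gamma(10.80, 74.6795).
E[σ²|data] = β/(α−1) = 74.6795/9.80 = 7.6204.

7.6204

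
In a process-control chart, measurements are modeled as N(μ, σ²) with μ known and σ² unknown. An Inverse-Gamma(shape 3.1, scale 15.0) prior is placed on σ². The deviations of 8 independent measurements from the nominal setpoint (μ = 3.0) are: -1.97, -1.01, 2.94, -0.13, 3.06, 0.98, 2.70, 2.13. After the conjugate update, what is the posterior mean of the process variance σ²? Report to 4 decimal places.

5.3863

With known mean μ and an Inverse-Gamma(α, β) prior on σ², the Normal likelihood is conjugate: posterior is Inv-Gamma(α + n/2, β + Σ(xᵢ−μ)²/2).
Σ(xᵢ−μ)² = (-1.97)² + (-1.01)² + (2.94)² + (-0.13)² + (3.06)² + (0.98)² + (2.70)² + (2.13)² = 35.7124.
Posterior: Inv-Gamma(3.1 + 8/2, 15.0 + 35.7124/2) = Inv-Gamma(7.10, 32.85620).
E[σ²|data] = β/(α−1) = 32.85620/6.10 = 5.3863.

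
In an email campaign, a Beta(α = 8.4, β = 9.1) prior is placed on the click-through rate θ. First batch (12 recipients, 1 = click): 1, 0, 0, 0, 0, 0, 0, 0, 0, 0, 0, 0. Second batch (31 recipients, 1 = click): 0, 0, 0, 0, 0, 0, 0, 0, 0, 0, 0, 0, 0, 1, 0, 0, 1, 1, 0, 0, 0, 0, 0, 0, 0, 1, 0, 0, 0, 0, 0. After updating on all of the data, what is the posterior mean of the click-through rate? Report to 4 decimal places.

The Beta prior is conjugate to a Binomial/Bernoulli likelihood; the update adds successes to α and failures to β.
After batch 1: Beta(8.4+1, 9.1+11) = Beta(9.4, 20.1).
After batch 2: Beta(9.4+4, 20.1+27) = Beta(13.4, 47.1).
Posterior mean = α/(α+β) = 13.4/60.5 = 0.2215.

0.2215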